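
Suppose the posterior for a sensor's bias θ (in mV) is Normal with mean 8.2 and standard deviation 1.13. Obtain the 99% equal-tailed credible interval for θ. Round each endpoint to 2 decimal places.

[5.29, 11.11]

The posterior is symmetric, so the 99% equal-tailed interval is θ = 8.2 ± z·1.13 with z = 2.576.
Half-width: 2.576 × 1.13 = 2.91.
8.2 − 2.91 = 5.29; 8.2 + 2.91 = 11.11.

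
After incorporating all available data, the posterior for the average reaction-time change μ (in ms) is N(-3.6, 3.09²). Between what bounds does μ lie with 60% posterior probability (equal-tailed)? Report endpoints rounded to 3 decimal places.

The posterior is symmetric, so the 60% equal-tailed interval is μ = -3.6 ± z·3.09 with z = 0.842.
Half-width: 0.842 × 3.09 = 2.601.
-3.6 − 2.601 = -6.201; -3.6 + 2.601 = -0.999.

[-6.201, -0.999]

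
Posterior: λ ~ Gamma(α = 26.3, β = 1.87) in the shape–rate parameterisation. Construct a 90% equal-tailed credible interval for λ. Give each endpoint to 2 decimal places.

[9.88, 18.86]

Posterior: Gamma(shape 26.3, rate 1.87).
Equal-tailed 90% interval: Gamma(26.3, 1.87) quantiles at 0.05 and 0.95.
Posterior mean ≈ 14.06, SD ≈ 2.74; a Normal approximation gives roughly [9.55, 18.58].
Exact: lower = 9.88; upper = 18.86.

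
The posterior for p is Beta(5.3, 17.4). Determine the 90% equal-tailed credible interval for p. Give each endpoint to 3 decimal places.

[0.105, 0.389]

Posterior: Beta(5.3, 17.4).
Equal-tailed 90% interval: the 0.05 and 0.95 quantiles of Beta(5.3, 17.4).
Posterior mean ≈ 0.233, SD ≈ 0.087; a Normal approximation gives roughly [0.091, 0.376].
Exact: F⁻¹(0.05) = 0.105; F⁻¹(0.95) = 0.389.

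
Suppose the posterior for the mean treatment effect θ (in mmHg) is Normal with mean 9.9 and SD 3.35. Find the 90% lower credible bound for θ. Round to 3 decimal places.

Need L with P(θ ≥ L) = 0.90: L = 9.9 − z_{0.1}·3.35.
z = 1.282; L = 9.9 − 1.282 × 3.35 = 5.607.

5.607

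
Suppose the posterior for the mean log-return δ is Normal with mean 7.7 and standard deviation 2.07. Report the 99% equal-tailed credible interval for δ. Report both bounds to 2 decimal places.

[2.37, 13.03]

The posterior is symmetric, so the 99% equal-tailed interval is δ = 7.7 ± z·2.07 with z = 2.576.
Half-width: 2.576 × 2.07 = 5.33.
7.7 − 5.33 = 2.37; 7.7 + 5.33 = 13.03.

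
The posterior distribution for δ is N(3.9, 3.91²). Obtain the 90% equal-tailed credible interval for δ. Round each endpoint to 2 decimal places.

The posterior is symmetric, so the 90% equal-tailed interval is δ = 3.9 ± z·3.91 with z = 1.645.
Half-width: 1.645 × 3.91 = 6.43.
3.9 − 6.43 = -2.53; 3.9 + 6.43 = 10.33.

[-2.53, 10.33]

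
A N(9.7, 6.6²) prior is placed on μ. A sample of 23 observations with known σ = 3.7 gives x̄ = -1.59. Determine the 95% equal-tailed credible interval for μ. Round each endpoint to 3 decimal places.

[-2.940, 0.064]

Posterior precision = 1/6.6² + 23/3.7² = 0.0230 + 1.6801 = 1.7030, so posterior SD = 0.7663.
Posterior mean = (9.7/6.6² + 23·-1.59/3.7²) / 1.7030 = -1.4378.
Interval: -1.4378 ± 1.960 × 0.7663 → [-2.940, 0.064].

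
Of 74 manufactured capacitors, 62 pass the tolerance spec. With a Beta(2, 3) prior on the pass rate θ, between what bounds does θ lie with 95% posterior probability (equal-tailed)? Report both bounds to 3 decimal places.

Posterior: Beta(2+62, 3+12) = Beta(64, 15).
Equal-tailed 95% interval: the 0.025 and 0.975 quantiles of Beta(64, 15).
Posterior mean ≈ 0.810, SD ≈ 0.044; a Normal approximation gives roughly [0.724, 0.896].
Exact: F⁻¹(0.025) = 0.717; F⁻¹(0.975) = 0.888.

[0.717, 0.888]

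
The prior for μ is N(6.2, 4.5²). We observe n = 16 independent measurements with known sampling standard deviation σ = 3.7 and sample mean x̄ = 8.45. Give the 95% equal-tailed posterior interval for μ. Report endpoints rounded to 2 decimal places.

Posterior precision = 1/4.5² + 16/3.7² = 0.0494 + 1.1687 = 1.2181, so posterior SD = 0.9061.
Posterior mean = (6.2/4.5² + 16·8.45/3.7²) / 1.2181 = 8.3588.
Interval: 8.3588 ± 1.960 × 0.9061 → [6.58, 10.13].

[6.58, 10.13]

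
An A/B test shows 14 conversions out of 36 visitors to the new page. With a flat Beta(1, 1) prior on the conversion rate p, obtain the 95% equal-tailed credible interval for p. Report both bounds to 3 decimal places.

Posterior: Beta(1+14, 1+22) = Beta(15, 23).
Equal-tailed 95% interval: the 0.025 and 0.975 quantiles of Beta(15, 23).
Posterior mean ≈ 0.395, SD ≈ 0.078; a Normal approximation gives roughly [0.241, 0.548].
Exact: F⁻¹(0.025) = 0.248; F⁻¹(0.975) = 0.552.

[0.248, 0.552]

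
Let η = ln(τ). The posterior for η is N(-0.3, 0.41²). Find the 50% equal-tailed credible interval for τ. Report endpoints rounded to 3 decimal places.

[0.562, 0.977]

On the log scale the 50% interval is -0.3 ± 0.674 × 0.41 = [-0.5765, -0.0235].
Exponentiate: [e^-0.5765, e^-0.0235] = [0.562, 0.977].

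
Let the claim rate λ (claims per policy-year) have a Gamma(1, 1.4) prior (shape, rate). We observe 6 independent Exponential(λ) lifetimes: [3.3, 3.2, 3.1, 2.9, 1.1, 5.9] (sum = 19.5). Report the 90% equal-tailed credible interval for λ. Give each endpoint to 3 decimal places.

Posterior: Gamma(1+6, 1.4+19.5) = Gamma(7, 20.9) (shape, rate).
Equal-tailed 90% interval: Gamma(7, 20.9) quantiles at 0.05 and 0.95.
Posterior mean ≈ 0.335, SD ≈ 0.127; a Normal approximation gives roughly [0.127, 0.543].
Exact: lower = 0.157; upper = 0.567.

[0.157, 0.567]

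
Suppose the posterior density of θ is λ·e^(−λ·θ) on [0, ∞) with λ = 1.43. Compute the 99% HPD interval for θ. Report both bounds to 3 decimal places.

[0.000, 3.220]

The exponential density is strictly decreasing on [0, ∞), so the HPD interval is anchored at 0: [0, q] with P(θ ≤ q) = 0.99.
q = −ln(1 − 0.99) / 1.43 = 4.6052 / 1.43 = 3.220.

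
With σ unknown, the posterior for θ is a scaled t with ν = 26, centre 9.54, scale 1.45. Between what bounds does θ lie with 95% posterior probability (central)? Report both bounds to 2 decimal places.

[6.56, 12.52]

The t_26 distribution is symmetric; the 95% interval is 9.54 ± t·1.45 with t_{0.975,26} = 2.056.
Half-width: 2.056 × 1.45 = 2.98.
9.54 − 2.98 = 6.56; 9.54 + 2.98 = 12.52.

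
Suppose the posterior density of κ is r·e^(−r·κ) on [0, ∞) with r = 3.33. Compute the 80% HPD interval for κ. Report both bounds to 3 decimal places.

[0.000, 0.483]

The exponential density is strictly decreasing on [0, ∞), so the HPD interval is anchored at 0: [0, q] with P(κ ≤ q) = 0.80.
q = −ln(1 − 0.80) / 3.33 = 1.6094 / 3.33 = 0.483.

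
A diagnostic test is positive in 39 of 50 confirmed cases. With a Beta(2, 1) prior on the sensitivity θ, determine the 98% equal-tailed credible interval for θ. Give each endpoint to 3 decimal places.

[0.628, 0.889]

Posterior: Beta(2+39, 1+11) = Beta(41, 12).
Equal-tailed 98% interval: the 0.01 and 0.99 quantiles of Beta(41, 12).
Posterior mean ≈ 0.774, SD ≈ 0.057; a Normal approximation gives roughly [0.641, 0.906].
Exact: F⁻¹(0.01) = 0.628; F⁻¹(0.99) = 0.889.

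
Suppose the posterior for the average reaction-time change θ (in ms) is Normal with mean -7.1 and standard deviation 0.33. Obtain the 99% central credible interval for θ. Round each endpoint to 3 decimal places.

[-7.950, -6.250]

The posterior is symmetric, so the 99% equal-tailed interval is θ = -7.1 ± z·0.33 with z = 2.576.
Half-width: 2.576 × 0.33 = 0.850.
-7.1 − 0.850 = -7.950; -7.1 + 0.850 = -6.250.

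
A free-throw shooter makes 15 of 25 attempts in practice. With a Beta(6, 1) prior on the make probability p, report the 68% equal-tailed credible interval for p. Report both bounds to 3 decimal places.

Posterior: Beta(6+15, 1+10) = Beta(21, 11).
Equal-tailed 68% interval: the 0.16 and 0.84 quantiles of Beta(21, 11).
Posterior mean ≈ 0.656, SD ≈ 0.083; a Normal approximation gives roughly [0.574, 0.738].
Exact: F⁻¹(0.16) = 0.573; F⁻¹(0.84) = 0.740.

[0.573, 0.740]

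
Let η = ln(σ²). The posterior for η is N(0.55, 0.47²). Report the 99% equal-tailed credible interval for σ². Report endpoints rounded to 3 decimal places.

On the log scale the 99% interval is 0.55 ± 2.576 × 0.47 = [-0.6606, 1.7606].
Exponentiate: [e^-0.6606, e^1.7606] = [0.517, 5.816].

[0.517, 5.816]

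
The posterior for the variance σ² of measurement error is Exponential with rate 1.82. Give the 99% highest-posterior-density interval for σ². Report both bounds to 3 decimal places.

The exponential density is strictly decreasing on [0, ∞), so the HPD interval is anchored at 0: [0, q] with P(σ² ≤ q) = 0.99.
q = −ln(1 − 0.99) / 1.82 = 4.6052 / 1.82 = 2.530.

[0.000, 2.530]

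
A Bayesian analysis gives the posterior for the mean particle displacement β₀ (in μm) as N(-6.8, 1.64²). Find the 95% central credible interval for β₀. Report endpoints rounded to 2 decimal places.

The posterior is symmetric, so the 95% equal-tailed interval is β₀ = -6.8 ± z·1.64 with z = 1.960.
Half-width: 1.960 × 1.64 = 3.21.
-6.8 − 3.21 = -10.01; -6.8 + 3.21 = -3.59.

[-10.01, -3.59]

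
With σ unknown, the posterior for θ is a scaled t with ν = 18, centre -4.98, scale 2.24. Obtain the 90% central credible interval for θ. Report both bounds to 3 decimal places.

[-8.864, -1.096]

The t_18 distribution is symmetric; the 90% interval is -4.98 ± t·2.24 with t_{0.95,18} = 1.734.
Half-width: 1.734 × 2.24 = 3.884.
-4.98 − 3.884 = -8.864; -4.98 + 3.884 = -1.096.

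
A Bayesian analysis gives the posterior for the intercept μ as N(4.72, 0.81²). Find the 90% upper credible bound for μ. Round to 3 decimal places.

Need U with P(μ ≤ U) = 0.90: U = 4.72 + z_{0.1}·0.81.
z = 1.282; U = 4.72 + 1.282 × 0.81 = 5.758.

5.758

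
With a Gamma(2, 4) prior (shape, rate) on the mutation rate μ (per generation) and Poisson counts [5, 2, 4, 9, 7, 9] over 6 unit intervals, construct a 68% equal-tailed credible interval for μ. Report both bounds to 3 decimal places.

Posterior: Gamma(2+36, 4+6) = Gamma(38, 10) (shape, rate).
Equal-tailed 68% interval: Gamma(38, 10) quantiles at 0.16 and 0.84.
Posterior mean ≈ 3.800, SD ≈ 0.616; a Normal approximation gives roughly [3.187, 4.413].
Exact: lower = 3.189; upper = 4.410.

[3.189, 4.410]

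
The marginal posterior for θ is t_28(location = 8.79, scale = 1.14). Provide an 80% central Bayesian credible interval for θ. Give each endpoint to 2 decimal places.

The t_28 distribution is symmetric; the 80% interval is 8.79 ± t·1.14 with t_{0.9,28} = 1.313.
Half-width: 1.313 × 1.14 = 1.50.
8.79 − 1.50 = 7.29; 8.79 + 1.50 = 10.29.

[7.29, 10.29]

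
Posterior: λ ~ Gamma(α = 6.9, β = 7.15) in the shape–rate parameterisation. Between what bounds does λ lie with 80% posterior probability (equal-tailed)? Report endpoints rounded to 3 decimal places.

[0.534, 1.456]

Posterior: Gamma(shape 6.9, rate 7.15).
Equal-tailed 80% interval: Gamma(6.9, 7.15) quantiles at 0.1 and 0.9.
Posterior mean ≈ 0.965, SD ≈ 0.367; a Normal approximation gives roughly [0.494, 1.436].
Exact: lower = 0.534; upper = 1.456.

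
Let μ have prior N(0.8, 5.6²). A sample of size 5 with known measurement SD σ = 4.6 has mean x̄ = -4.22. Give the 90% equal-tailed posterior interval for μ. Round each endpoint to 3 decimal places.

[-6.799, -0.447]

Posterior precision = 1/5.6² + 5/4.6² = 0.0319 + 0.2363 = 0.2682, so posterior SD = 1.9310.
Posterior mean = (0.8/5.6² + 5·-4.22/4.6²) / 0.2682 = -3.6231.
Interval: -3.6231 ± 1.645 × 1.9310 → [-6.799, -0.447].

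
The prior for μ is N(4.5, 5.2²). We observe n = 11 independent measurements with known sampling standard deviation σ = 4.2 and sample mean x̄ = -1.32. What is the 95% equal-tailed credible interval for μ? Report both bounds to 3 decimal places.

Posterior precision = 1/5.2² + 11/4.2² = 0.0370 + 0.6236 = 0.6606, so posterior SD = 1.2304.
Posterior mean = (4.5/5.2² + 11·-1.32/4.2²) / 0.6606 = -0.9942.
Interval: -0.9942 ± 1.960 × 1.2304 → [-3.406, 1.417].

[-3.406, 1.417]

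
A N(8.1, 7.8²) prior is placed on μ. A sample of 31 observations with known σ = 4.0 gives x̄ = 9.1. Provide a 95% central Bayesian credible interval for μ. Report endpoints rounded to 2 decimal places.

Posterior precision = 1/7.8² + 31/4.0² = 0.0164 + 1.9375 = 1.9539, so posterior SD = 0.7154.
Posterior mean = (8.1/7.8² + 31·9.1/4.0²) / 1.9539 = 9.0916.
Interval: 9.0916 ± 1.960 × 0.7154 → [7.69, 10.49].

[7.69, 10.49]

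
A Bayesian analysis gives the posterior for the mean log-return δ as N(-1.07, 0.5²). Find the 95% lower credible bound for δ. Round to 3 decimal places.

Need L with P(δ ≥ L) = 0.95: L = -1.07 − z_{0.05}·0.5.
z = 1.645; L = -1.07 − 1.645 × 0.5 = -1.892.

-1.892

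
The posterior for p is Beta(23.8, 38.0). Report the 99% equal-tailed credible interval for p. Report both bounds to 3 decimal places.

Posterior: Beta(23.8, 38.0).
Equal-tailed 99% interval: the 0.005 and 0.995 quantiles of Beta(23.8, 38.0).
Posterior mean ≈ 0.385, SD ≈ 0.061; a Normal approximation gives roughly [0.227, 0.543].
Exact: F⁻¹(0.005) = 0.236; F⁻¹(0.995) = 0.548.

[0.236, 0.548]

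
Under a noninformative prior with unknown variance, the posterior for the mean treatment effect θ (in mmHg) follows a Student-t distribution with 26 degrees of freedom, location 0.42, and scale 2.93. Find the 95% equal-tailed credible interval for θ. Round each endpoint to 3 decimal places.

The t_26 distribution is symmetric; the 95% interval is 0.42 ± t·2.93 with t_{0.975,26} = 2.056.
Half-width: 2.056 × 2.93 = 6.023.
0.42 − 6.023 = -5.603; 0.42 + 6.023 = 6.443.

[-5.603, 6.443]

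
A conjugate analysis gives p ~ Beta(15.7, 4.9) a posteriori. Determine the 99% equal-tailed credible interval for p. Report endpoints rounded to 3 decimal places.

[0.491, 0.943]

Posterior: Beta(15.7, 4.9).
Equal-tailed 99% interval: the 0.005 and 0.995 quantiles of Beta(15.7, 4.9).
Posterior mean ≈ 0.762, SD ≈ 0.092; a Normal approximation gives roughly [0.526, 0.998].
Exact: F⁻¹(0.005) = 0.491; F⁻¹(0.995) = 0.943.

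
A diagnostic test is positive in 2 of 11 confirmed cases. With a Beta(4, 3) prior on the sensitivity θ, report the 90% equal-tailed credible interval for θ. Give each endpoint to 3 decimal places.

[0.166, 0.522]

Posterior: Beta(4+2, 3+9) = Beta(6, 12).
Equal-tailed 90% interval: the 0.05 and 0.95 quantiles of Beta(6, 12).
Posterior mean ≈ 0.333, SD ≈ 0.108; a Normal approximation gives roughly [0.155, 0.511].
Exact: F⁻¹(0.05) = 0.166; F⁻¹(0.95) = 0.522.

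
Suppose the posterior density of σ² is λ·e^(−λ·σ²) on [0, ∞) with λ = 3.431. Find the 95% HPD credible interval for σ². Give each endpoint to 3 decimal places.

The exponential density is strictly decreasing on [0, ∞), so the HPD interval is anchored at 0: [0, q] with P(σ² ≤ q) = 0.95.
q = −ln(1 − 0.95) / 3.431 = 2.9957 / 3.431 = 0.873.

[0.000, 0.873]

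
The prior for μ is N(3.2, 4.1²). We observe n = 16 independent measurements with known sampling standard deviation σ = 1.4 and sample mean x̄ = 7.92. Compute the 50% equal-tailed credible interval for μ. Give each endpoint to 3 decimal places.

[7.651, 8.121]

Posterior precision = 1/4.1² + 16/1.4² = 0.0595 + 8.1633 = 8.2228, so posterior SD = 0.3487.
Posterior mean = (3.2/4.1² + 16·7.92/1.4²) / 8.2228 = 7.8859.
Interval: 7.8859 ± 0.674 × 0.3487 → [7.651, 8.121].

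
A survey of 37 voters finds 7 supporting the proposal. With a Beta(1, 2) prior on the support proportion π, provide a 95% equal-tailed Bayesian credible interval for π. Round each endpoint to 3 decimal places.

Posterior: Beta(1+7, 2+30) = Beta(8, 32).
Equal-tailed 95% interval: the 0.025 and 0.975 quantiles of Beta(8, 32).
Posterior mean ≈ 0.200, SD ≈ 0.062; a Normal approximation gives roughly [0.078, 0.322].
Exact: F⁻¹(0.025) = 0.093; F⁻¹(0.975) = 0.335.

[0.093, 0.335]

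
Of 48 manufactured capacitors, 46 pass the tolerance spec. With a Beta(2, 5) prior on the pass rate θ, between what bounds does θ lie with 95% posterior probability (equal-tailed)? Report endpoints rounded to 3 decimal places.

Posterior: Beta(2+46, 5+2) = Beta(48, 7).
Equal-tailed 95% interval: the 0.025 and 0.975 quantiles of Beta(48, 7).
Posterior mean ≈ 0.873, SD ≈ 0.045; a Normal approximation gives roughly [0.785, 0.960].
Exact: F⁻¹(0.025) = 0.774; F⁻¹(0.975) = 0.946.

[0.774, 0.946]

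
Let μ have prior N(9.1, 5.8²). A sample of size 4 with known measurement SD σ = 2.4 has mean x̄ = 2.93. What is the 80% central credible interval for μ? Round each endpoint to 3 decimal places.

Posterior precision = 1/5.8² + 4/2.4² = 0.0297 + 0.6944 = 0.7242, so posterior SD = 1.1751.
Posterior mean = (9.1/5.8² + 4·2.93/2.4²) / 0.7242 = 3.1833.
Interval: 3.1833 ± 1.282 × 1.1751 → [1.677, 4.689].

[1.677, 4.689]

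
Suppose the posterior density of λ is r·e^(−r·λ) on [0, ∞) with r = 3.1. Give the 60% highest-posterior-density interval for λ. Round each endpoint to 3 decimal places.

[0.000, 0.296]

The exponential density is strictly decreasing on [0, ∞), so the HPD interval is anchored at 0: [0, q] with P(λ ≤ q) = 0.60.
q = −ln(1 − 0.60) / 3.1 = 0.9163 / 3.1 = 0.296.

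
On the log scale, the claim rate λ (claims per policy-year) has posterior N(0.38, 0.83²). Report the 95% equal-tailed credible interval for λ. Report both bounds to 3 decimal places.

[0.287, 7.439]

On the log scale the 95% interval is 0.38 ± 1.960 × 0.83 = [-1.2468, 2.0068].
Exponentiate: [e^-1.2468, e^2.0068] = [0.287, 7.439].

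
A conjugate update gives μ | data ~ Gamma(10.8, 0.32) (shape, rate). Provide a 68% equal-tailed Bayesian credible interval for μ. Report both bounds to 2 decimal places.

[23.69, 43.80]

Posterior: Gamma(shape 10.8, rate 0.32).
Equal-tailed 68% interval: Gamma(10.8, 0.32) quantiles at 0.16 and 0.84.
Posterior mean ≈ 33.75, SD ≈ 10.27; a Normal approximation gives roughly [23.54, 43.96].
Exact: lower = 23.69; upper = 43.80.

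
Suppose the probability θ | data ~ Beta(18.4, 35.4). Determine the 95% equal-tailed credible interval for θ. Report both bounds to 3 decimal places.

[0.223, 0.473]

Posterior: Beta(18.4, 35.4).
Equal-tailed 95% interval: the 0.025 and 0.975 quantiles of Beta(18.4, 35.4).
Posterior mean ≈ 0.342, SD ≈ 0.064; a Normal approximation gives roughly [0.216, 0.468].
Exact: F⁻¹(0.025) = 0.223; F⁻¹(0.975) = 0.473.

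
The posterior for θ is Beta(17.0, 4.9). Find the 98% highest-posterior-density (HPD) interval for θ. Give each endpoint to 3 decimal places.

[0.563, 0.949]

The posterior is unimodal and skewed, so the HPD interval has equal density at both endpoints and is the shortest 98% interval.
Solving f(0.563) = f(0.949) with F(0.949) − F(0.563) = 0.98 gives [0.563, 0.949].
For comparison, the equal-tailed interval is [0.544, 0.937]; the HPD is narrower and shifted toward the mode.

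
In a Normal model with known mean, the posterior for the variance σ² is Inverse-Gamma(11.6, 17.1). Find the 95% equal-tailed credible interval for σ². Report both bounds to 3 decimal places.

[0.892, 2.891]

Inverse-Gamma(11.6, 17.1) quantiles: F⁻¹(0.025) and F⁻¹(0.975).
Equivalently, 1/σ² ~ Gamma(11.6, rate = 17.1); invert its 0.975 and 0.025 quantiles.
Posterior mean ≈ 1.613, SD ≈ 0.521; a Normal approximation gives roughly [0.593, 2.634].
Exact: lower = 0.892; upper = 2.891.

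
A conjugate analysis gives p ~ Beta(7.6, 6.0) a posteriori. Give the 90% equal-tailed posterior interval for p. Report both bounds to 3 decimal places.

[0.339, 0.768]

Posterior: Beta(7.6, 6.0).
Equal-tailed 90% interval: the 0.05 and 0.95 quantiles of Beta(7.6, 6.0).
Posterior mean ≈ 0.559, SD ≈ 0.130; a Normal approximation gives roughly [0.345, 0.773].
Exact: F⁻¹(0.05) = 0.339; F⁻¹(0.95) = 0.768.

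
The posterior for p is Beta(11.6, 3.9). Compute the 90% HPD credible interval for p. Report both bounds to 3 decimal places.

[0.582, 0.922]

The posterior is unimodal and skewed, so the HPD interval has equal density at both endpoints and is the shortest 90% interval.
Solving f(0.582) = f(0.922) with F(0.922) − F(0.582) = 0.90 gives [0.582, 0.922].
For comparison, the equal-tailed interval is [0.555, 0.904]; the HPD is narrower and shifted toward the mode.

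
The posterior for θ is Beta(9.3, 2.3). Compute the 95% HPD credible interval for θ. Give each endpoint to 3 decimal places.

The posterior is unimodal and skewed, so the HPD interval has equal density at both endpoints and is the shortest 95% interval.
Solving f(0.584) = f(0.985) with F(0.985) − F(0.584) = 0.95 gives [0.584, 0.985].
For comparison, the equal-tailed interval is [0.541, 0.966]; the HPD is narrower and shifted toward the mode.

[0.584, 0.985]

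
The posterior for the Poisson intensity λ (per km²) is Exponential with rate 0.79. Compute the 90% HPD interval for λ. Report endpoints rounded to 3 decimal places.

The exponential density is strictly decreasing on [0, ∞), so the HPD interval is anchored at 0: [0, q] with P(λ ≤ q) = 0.90.
q = −ln(1 − 0.90) / 0.79 = 2.3026 / 0.79 = 2.915.

[0.000, 2.915]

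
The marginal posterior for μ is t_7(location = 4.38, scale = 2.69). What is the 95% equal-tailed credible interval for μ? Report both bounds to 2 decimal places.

[-1.98, 10.74]

The t_7 distribution is symmetric; the 95% interval is 4.38 ± t·2.69 with t_{0.975,7} = 2.365.
Half-width: 2.365 × 2.69 = 6.36.
4.38 − 6.36 = -1.98; 4.38 + 6.36 = 10.74.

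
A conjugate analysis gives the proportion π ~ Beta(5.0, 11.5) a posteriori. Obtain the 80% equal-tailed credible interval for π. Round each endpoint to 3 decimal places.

[0.166, 0.451]

Posterior: Beta(5.0, 11.5).
Equal-tailed 80% interval: the 0.1 and 0.9 quantiles of Beta(5.0, 11.5).
Posterior mean ≈ 0.303, SD ≈ 0.110; a Normal approximation gives roughly [0.162, 0.444].
Exact: F⁻¹(0.1) = 0.166; F⁻¹(0.9) = 0.451.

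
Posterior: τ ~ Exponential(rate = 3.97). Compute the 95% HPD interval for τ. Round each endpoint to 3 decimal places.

[0.000, 0.755]

The exponential density is strictly decreasing on [0, ∞), so the HPD interval is anchored at 0: [0, q] with P(τ ≤ q) = 0.95.
q = −ln(1 − 0.95) / 3.97 = 2.9957 / 3.97 = 0.755.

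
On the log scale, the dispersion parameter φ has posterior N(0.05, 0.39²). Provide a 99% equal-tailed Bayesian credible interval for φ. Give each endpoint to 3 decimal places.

On the log scale the 99% interval is 0.05 ± 2.576 × 0.39 = [-0.9546, 1.0546].
Exponentiate: [e^-0.9546, e^1.0546] = [0.385, 2.871].

[0.385, 2.871]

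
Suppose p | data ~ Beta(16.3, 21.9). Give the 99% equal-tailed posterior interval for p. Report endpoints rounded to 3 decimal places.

Posterior: Beta(16.3, 21.9).
Equal-tailed 99% interval: the 0.005 and 0.995 quantiles of Beta(16.3, 21.9).
Posterior mean ≈ 0.427, SD ≈ 0.079; a Normal approximation gives roughly [0.223, 0.630].
Exact: F⁻¹(0.005) = 0.235; F⁻¹(0.995) = 0.632.

[0.235, 0.632]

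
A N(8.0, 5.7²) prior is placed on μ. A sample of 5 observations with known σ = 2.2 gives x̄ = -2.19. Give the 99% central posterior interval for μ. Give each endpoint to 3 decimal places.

[-4.393, 0.602]

Posterior precision = 1/5.7² + 5/2.2² = 0.0308 + 1.0331 = 1.0638, so posterior SD = 0.9695.
Posterior mean = (8.0/5.7² + 5·-2.19/2.2²) / 1.0638 = -1.8952.
Interval: -1.8952 ± 2.576 × 0.9695 → [-4.393, 0.602].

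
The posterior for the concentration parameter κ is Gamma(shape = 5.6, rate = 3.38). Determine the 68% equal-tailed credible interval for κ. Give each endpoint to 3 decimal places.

[0.981, 2.332]

Posterior: Gamma(shape 5.6, rate 3.38).
Equal-tailed 68% interval: Gamma(5.6, 3.38) quantiles at 0.16 and 0.84.
Posterior mean ≈ 1.657, SD ≈ 0.700; a Normal approximation gives roughly [0.961, 2.353].
Exact: lower = 0.981; upper = 2.332.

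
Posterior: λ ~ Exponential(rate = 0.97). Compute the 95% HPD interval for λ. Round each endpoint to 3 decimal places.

[0.000, 3.088]

The exponential density is strictly decreasing on [0, ∞), so the HPD interval is anchored at 0: [0, q] with P(λ ≤ q) = 0.95.
q = −ln(1 − 0.95) / 0.97 = 2.9957 / 0.97 = 3.088.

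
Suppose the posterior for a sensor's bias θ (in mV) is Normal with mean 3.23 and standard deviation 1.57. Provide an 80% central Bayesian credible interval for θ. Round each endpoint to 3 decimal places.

[1.218, 5.242]

The posterior is symmetric, so the 80% equal-tailed interval is θ = 3.23 ± z·1.57 with z = 1.282.
Half-width: 1.282 × 1.57 = 2.012.
3.23 − 2.012 = 1.218; 3.23 + 2.012 = 5.242.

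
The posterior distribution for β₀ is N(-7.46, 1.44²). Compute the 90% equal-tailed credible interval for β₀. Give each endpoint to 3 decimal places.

[-9.829, -5.091]

The posterior is symmetric, so the 90% equal-tailed interval is β₀ = -7.46 ± z·1.44 with z = 1.645.
Half-width: 1.645 × 1.44 = 2.369.
-7.46 − 2.369 = -9.829; -7.46 + 2.369 = -5.091.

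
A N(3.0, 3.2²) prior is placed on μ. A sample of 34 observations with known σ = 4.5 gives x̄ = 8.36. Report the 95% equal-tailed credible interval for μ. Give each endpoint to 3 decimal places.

[6.595, 9.536]

Posterior precision = 1/3.2² + 34/4.5² = 0.0977 + 1.6790 = 1.7767, so posterior SD = 0.7502.
Posterior mean = (3.0/3.2² + 34·8.36/4.5²) / 1.7767 = 8.0654.
Interval: 8.0654 ± 1.960 × 0.7502 → [6.595, 9.536].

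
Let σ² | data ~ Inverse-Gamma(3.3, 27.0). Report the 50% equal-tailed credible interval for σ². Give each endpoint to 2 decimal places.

Inverse-Gamma(3.3, 27.0) quantiles: F⁻¹(0.25) and F⁻¹(0.75).
Equivalently, 1/σ² ~ Gamma(3.3, rate = 27.0); invert its 0.75 and 0.25 quantiles.
Posterior mean ≈ 11.74, SD ≈ 10.30; a Normal approximation gives roughly [4.79, 18.68].
Exact: lower = 6.31; upper = 13.73.

[6.31, 13.73]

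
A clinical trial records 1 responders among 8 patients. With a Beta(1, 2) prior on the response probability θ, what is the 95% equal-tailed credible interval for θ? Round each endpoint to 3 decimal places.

Posterior: Beta(1+1, 2+7) = Beta(2, 9).
Equal-tailed 95% interval: the 0.025 and 0.975 quantiles of Beta(2, 9).
Posterior mean ≈ 0.182, SD ≈ 0.111; a Normal approximation gives roughly [-0.036, 0.400].
Exact: F⁻¹(0.025) = 0.025; F⁻¹(0.975) = 0.445.

[0.025, 0.445]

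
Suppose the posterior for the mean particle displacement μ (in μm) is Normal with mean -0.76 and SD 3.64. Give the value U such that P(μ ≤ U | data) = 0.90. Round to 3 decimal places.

3.905

Need U with P(μ ≤ U) = 0.90: U = -0.76 + z_{0.1}·3.64.
z = 1.282; U = -0.76 + 1.282 × 3.64 = 3.905.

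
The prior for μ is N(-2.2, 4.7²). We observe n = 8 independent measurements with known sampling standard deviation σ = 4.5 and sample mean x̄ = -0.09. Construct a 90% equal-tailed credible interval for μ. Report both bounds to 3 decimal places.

Posterior precision = 1/4.7² + 8/4.5² = 0.0453 + 0.3951 = 0.4403, so posterior SD = 1.5070.
Posterior mean = (-2.2/4.7² + 8·-0.09/4.5²) / 0.4403 = -0.3069.
Interval: -0.3069 ± 1.645 × 1.5070 → [-2.786, 2.172].

[-2.786, 2.172]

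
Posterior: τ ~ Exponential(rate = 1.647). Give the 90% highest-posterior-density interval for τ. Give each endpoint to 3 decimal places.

[0.000, 1.398]

The exponential density is strictly decreasing on [0, ∞), so the HPD interval is anchored at 0: [0, q] with P(τ ≤ q) = 0.90.
q = −ln(1 − 0.90) / 1.647 = 2.3026 / 1.647 = 1.398.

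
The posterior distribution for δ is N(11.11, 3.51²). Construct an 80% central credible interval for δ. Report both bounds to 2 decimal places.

The posterior is symmetric, so the 80% equal-tailed interval is δ = 11.11 ± z·3.51 with z = 1.282.
Half-width: 1.282 × 3.51 = 4.50.
11.11 − 4.50 = 6.61; 11.11 + 4.50 = 15.61.

[6.61, 15.61]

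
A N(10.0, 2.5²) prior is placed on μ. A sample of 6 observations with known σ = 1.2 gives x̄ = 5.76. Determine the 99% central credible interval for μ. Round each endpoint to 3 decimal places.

Posterior precision = 1/2.5² + 6/1.2² = 0.1600 + 4.1667 = 4.3267, so posterior SD = 0.4808.
Posterior mean = (10.0/2.5² + 6·5.76/1.2²) / 4.3267 = 5.9168.
Interval: 5.9168 ± 2.576 × 0.4808 → [4.678, 7.155].

[4.678, 7.155]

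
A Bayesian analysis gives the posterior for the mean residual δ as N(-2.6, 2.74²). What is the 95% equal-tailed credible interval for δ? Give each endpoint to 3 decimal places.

The posterior is symmetric, so the 95% equal-tailed interval is δ = -2.6 ± z·2.74 with z = 1.960.
Half-width: 1.960 × 2.74 = 5.370.
-2.6 − 5.370 = -7.970; -2.6 + 5.370 = 2.770.

[-7.970, 2.770]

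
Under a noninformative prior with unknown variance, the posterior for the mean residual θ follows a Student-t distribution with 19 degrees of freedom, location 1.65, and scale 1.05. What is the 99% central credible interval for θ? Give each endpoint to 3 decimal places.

The t_19 distribution is symmetric; the 99% interval is 1.65 ± t·1.05 with t_{0.995,19} = 2.861.
Half-width: 2.861 × 1.05 = 3.004.
1.65 − 3.004 = -1.354; 1.65 + 3.004 = 4.654.

[-1.354, 4.654]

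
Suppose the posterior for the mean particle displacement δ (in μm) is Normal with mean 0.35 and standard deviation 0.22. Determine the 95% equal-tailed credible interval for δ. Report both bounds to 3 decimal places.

[-0.081, 0.781]

The posterior is symmetric, so the 95% equal-tailed interval is δ = 0.35 ± z·0.22 with z = 1.960.
Half-width: 1.960 × 0.22 = 0.431.
0.35 − 0.431 = -0.081; 0.35 + 0.431 = 0.781.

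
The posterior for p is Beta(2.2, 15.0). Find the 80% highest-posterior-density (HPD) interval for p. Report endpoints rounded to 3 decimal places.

[0.019, 0.198]

The posterior is unimodal and skewed, so the HPD interval has equal density at both endpoints and is the shortest 80% interval.
Solving f(0.019) = f(0.198) with F(0.198) − F(0.019) = 0.80 gives [0.019, 0.198].
For comparison, the equal-tailed interval is [0.040, 0.236]; the HPD is narrower and shifted toward the mode.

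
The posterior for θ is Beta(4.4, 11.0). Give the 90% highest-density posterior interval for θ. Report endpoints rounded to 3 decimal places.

[0.103, 0.462]

The posterior is unimodal and skewed, so the HPD interval has equal density at both endpoints and is the shortest 90% interval.
Solving f(0.103) = f(0.462) with F(0.462) − F(0.103) = 0.90 gives [0.103, 0.462].
For comparison, the equal-tailed interval is [0.119, 0.485]; the HPD is narrower and shifted toward the mode.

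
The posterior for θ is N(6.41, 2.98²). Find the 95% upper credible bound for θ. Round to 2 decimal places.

Need U with P(θ ≤ U) = 0.95: U = 6.41 + z_{0.05}·2.98.
z = 1.645; U = 6.41 + 1.645 × 2.98 = 11.31.

11.31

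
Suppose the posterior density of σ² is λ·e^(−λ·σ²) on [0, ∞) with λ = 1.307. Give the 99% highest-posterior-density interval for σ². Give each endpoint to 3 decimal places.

[0.000, 3.523]

The exponential density is strictly decreasing on [0, ∞), so the HPD interval is anchored at 0: [0, q] with P(σ² ≤ q) = 0.99.
q = −ln(1 − 0.99) / 1.307 = 4.6052 / 1.307 = 3.523.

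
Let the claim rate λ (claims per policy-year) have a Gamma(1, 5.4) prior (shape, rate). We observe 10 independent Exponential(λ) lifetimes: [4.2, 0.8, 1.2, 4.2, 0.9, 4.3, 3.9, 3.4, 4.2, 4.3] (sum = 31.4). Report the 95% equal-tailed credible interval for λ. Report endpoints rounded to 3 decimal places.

Posterior: Gamma(1+10, 5.4+31.4) = Gamma(11, 36.8) (shape, rate).
Equal-tailed 95% interval: Gamma(11, 36.8) quantiles at 0.025 and 0.975.
Posterior mean ≈ 0.299, SD ≈ 0.090; a Normal approximation gives roughly [0.122, 0.476].
Exact: lower = 0.149; upper = 0.500.

[0.149, 0.500]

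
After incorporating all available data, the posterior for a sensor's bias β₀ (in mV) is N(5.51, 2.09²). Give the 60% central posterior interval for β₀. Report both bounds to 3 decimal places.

The posterior is symmetric, so the 60% equal-tailed interval is β₀ = 5.51 ± z·2.09 with z = 0.842.
Half-width: 0.842 × 2.09 = 1.759.
5.51 − 1.759 = 3.751; 5.51 + 1.759 = 7.269.

[3.751, 7.269]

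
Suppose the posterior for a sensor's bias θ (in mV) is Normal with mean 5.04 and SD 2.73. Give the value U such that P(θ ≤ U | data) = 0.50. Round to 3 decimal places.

5.040

Need U with P(θ ≤ U) = 0.50: U = 5.04 + z_{0.5}·2.73.
z = 0.000; U = 5.04 + 0.000 × 2.73 = 5.040.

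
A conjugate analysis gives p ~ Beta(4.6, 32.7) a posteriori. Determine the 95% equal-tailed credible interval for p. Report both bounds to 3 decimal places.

Posterior: Beta(4.6, 32.7).
Equal-tailed 95% interval: the 0.025 and 0.975 quantiles of Beta(4.6, 32.7).
Posterior mean ≈ 0.123, SD ≈ 0.053; a Normal approximation gives roughly [0.019, 0.227].
Exact: F⁻¹(0.025) = 0.040; F⁻¹(0.975) = 0.245.

[0.040, 0.245]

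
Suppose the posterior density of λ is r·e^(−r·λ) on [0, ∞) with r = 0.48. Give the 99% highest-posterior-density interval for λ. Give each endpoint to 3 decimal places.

The exponential density is strictly decreasing on [0, ∞), so the HPD interval is anchored at 0: [0, q] with P(λ ≤ q) = 0.99.
q = −ln(1 − 0.99) / 0.48 = 4.6052 / 0.48 = 9.594.

[0.000, 9.594]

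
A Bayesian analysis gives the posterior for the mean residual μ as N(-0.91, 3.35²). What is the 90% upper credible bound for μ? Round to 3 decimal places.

3.383

Need U with P(μ ≤ U) = 0.90: U = -0.91 + z_{0.1}·3.35.
z = 1.282; U = -0.91 + 1.282 × 3.35 = 3.383.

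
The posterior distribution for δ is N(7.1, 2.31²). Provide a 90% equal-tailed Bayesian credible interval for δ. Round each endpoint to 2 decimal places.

[3.30, 10.90]

The posterior is symmetric, so the 90% equal-tailed interval is δ = 7.1 ± z·2.31 with z = 1.645.
Half-width: 1.645 × 2.31 = 3.80.
7.1 − 3.80 = 3.30; 7.1 + 3.80 = 10.90.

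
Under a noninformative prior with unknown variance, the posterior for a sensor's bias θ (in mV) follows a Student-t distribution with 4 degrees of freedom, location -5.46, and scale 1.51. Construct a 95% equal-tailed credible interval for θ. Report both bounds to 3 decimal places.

[-9.652, -1.268]

The t_4 distribution is symmetric; the 95% interval is -5.46 ± t·1.51 with t_{0.975,4} = 2.776.
Half-width: 2.776 × 1.51 = 4.192.
-5.46 − 4.192 = -9.652; -5.46 + 4.192 = -1.268.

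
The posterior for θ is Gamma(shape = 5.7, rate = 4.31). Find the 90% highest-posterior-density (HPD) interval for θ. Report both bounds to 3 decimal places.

The posterior is unimodal and skewed, so the HPD interval has equal density at both endpoints and is the shortest 90% interval.
Solving f(0.450) = f(2.162) with F(2.162) − F(0.450) = 0.90 gives [0.450, 2.162].
For comparison, the equal-tailed interval is [0.561, 2.345]; the HPD is narrower and shifted toward the mode.

[0.450, 2.162]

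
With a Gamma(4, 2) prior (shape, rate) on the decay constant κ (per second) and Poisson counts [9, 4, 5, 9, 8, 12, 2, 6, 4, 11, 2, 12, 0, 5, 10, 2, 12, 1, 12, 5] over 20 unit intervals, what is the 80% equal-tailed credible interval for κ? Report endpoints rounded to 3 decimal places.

Posterior: Gamma(4+131, 2+20) = Gamma(135, 22) (shape, rate).
Equal-tailed 80% interval: Gamma(135, 22) quantiles at 0.1 and 0.9.
Posterior mean ≈ 6.136, SD ≈ 0.528; a Normal approximation gives roughly [5.460, 6.813].
Exact: lower = 5.470; upper = 6.822.

[5.470, 6.822]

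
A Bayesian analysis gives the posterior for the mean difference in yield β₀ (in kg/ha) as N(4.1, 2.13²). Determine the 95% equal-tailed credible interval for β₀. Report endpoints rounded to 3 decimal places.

[-0.075, 8.275]

The posterior is symmetric, so the 95% equal-tailed interval is β₀ = 4.1 ± z·2.13 with z = 1.960.
Half-width: 1.960 × 2.13 = 4.175.
4.1 − 4.175 = -0.075; 4.1 + 4.175 = 8.275.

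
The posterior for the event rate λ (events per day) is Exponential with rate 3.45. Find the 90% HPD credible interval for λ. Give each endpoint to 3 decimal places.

[0.000, 0.667]

The exponential density is strictly decreasing on [0, ∞), so the HPD interval is anchored at 0: [0, q] with P(λ ≤ q) = 0.90.
q = −ln(1 − 0.90) / 3.45 = 2.3026 / 3.45 = 0.667.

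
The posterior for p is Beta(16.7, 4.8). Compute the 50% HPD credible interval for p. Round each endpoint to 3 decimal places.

[0.742, 0.859]

The posterior is unimodal and skewed, so the HPD interval has equal density at both endpoints and is the shortest 50% interval.
Solving f(0.742) = f(0.859) with F(0.859) − F(0.742) = 0.50 gives [0.742, 0.859].
For comparison, the equal-tailed interval is [0.721, 0.841]; the HPD is narrower and shifted toward the mode.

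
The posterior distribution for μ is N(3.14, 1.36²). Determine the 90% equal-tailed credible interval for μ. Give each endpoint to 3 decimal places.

The posterior is symmetric, so the 90% equal-tailed interval is μ = 3.14 ± z·1.36 with z = 1.645.
Half-width: 1.645 × 1.36 = 2.237.
3.14 − 2.237 = 0.903; 3.14 + 2.237 = 5.377.

[0.903, 5.377]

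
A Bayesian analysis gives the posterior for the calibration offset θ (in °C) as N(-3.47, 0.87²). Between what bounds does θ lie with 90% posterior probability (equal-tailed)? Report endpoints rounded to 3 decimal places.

The posterior is symmetric, so the 90% equal-tailed interval is θ = -3.47 ± z·0.87 with z = 1.645.
Half-width: 1.645 × 0.87 = 1.431.
-3.47 − 1.431 = -4.901; -3.47 + 1.431 = -2.039.

[-4.901, -2.039]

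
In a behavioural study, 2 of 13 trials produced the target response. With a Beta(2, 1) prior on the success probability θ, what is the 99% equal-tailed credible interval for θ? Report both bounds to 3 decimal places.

Posterior: Beta(2+2, 1+11) = Beta(4, 12).
Equal-tailed 99% interval: the 0.005 and 0.995 quantiles of Beta(4, 12).
Posterior mean ≈ 0.250, SD ≈ 0.105; a Normal approximation gives roughly [-0.021, 0.521].
Exact: F⁻¹(0.005) = 0.049; F⁻¹(0.995) = 0.561.

[0.049, 0.561]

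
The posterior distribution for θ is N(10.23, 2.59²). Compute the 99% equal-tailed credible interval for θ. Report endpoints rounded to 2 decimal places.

[3.56, 16.90]

The posterior is symmetric, so the 99% equal-tailed interval is θ = 10.23 ± z·2.59 with z = 2.576.
Half-width: 2.576 × 2.59 = 6.67.
10.23 − 6.67 = 3.56; 10.23 + 6.67 = 16.90.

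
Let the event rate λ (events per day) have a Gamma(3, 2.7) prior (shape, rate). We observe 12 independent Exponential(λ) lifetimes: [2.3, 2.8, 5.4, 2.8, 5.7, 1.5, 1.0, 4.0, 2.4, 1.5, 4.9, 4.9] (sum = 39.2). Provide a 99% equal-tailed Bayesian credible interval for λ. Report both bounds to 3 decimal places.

[0.165, 0.640]

Posterior: Gamma(3+12, 2.7+39.2) = Gamma(15, 41.9) (shape, rate).
Equal-tailed 99% interval: Gamma(15, 41.9) quantiles at 0.005 and 0.995.
Posterior mean ≈ 0.358, SD ≈ 0.092; a Normal approximation gives roughly [0.120, 0.596].
Exact: lower = 0.165; upper = 0.640.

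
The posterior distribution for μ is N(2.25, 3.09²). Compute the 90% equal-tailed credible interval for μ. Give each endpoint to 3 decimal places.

[-2.833, 7.333]

The posterior is symmetric, so the 90% equal-tailed interval is μ = 2.25 ± z·3.09 with z = 1.645.
Half-width: 1.645 × 3.09 = 5.083.
2.25 − 5.083 = -2.833; 2.25 + 5.083 = 7.333.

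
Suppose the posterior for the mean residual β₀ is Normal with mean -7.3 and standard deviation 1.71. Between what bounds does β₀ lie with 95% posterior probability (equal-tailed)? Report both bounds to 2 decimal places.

The posterior is symmetric, so the 95% equal-tailed interval is β₀ = -7.3 ± z·1.71 with z = 1.960.
Half-width: 1.960 × 1.71 = 3.35.
-7.3 − 3.35 = -10.65; -7.3 + 3.35 = -3.95.

[-10.65, -3.95]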